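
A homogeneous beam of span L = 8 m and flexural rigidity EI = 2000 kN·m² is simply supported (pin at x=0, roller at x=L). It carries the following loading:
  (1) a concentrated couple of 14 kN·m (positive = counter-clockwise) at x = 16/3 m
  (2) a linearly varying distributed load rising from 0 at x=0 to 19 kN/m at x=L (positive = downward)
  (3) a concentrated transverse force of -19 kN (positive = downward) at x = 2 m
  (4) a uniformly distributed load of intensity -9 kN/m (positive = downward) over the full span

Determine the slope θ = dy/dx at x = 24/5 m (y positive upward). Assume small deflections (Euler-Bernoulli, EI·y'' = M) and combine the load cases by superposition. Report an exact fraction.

Load 1 — applied couple M₀=14 kN·m at a=16/3 m (b=L-a=8/3):
  θ_1 = (M₀x²/(2L)+C₁)/EI  [x≤a] with C₁=M₀(3b²-L²)/(6L)=-112/9 = (14·(24/5)²/(2·8)+(-112/9))/2000 = 217/56250 rad
Load 2 — triangular load w₀=19 kN/m (0→w₀ over full span):
  θ_2 = -w₀(7L⁴-30L²x²+15x⁴)/(360LEI) = -19·(7·8⁴-30·8²·(24/5)²+15·(24/5)⁴)/(360·8·2000) = 17632/703125 rad
Load 3 — point force P=-19 kN at a=2 m (b=L-a=6):
  θ_3 = -Pa(2L²-6Lx+3x²+a²)/(6LEI)  [x>a] = -(-19)·2·(2·8²-6·8·(24/5)+3·(24/5)²+2²)/(6·8·2000) = -1159/100000 rad
Load 4 — uniform load w=-9 kN/m over full span:
  θ_4 = -w(L³-6Lx²+4x³)/(24EI) = -(-9)·(8³-6·8·(24/5)²+4·(24/5)³)/(24·2000) = -444/15625 rad
Superposition: θ = Σ θ_i = -27679/2500000 rad ≈ -0.011072 rad

θ(24/5) = -27679/2500000 rad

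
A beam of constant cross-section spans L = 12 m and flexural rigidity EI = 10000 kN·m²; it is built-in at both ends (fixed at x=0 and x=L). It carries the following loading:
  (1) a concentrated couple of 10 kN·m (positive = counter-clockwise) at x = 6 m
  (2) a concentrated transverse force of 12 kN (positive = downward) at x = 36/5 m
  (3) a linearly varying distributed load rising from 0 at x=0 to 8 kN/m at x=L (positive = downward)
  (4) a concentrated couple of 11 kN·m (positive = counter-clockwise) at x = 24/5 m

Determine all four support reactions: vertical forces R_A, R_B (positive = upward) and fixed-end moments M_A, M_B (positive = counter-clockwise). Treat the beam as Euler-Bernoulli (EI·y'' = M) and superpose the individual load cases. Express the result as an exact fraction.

Load 1 — applied couple M₀=10 kN·m at a=6 m (b=L-a=6):
  R_A = 6M₀ab/L³ = 6·10·6·6/12³ = 5/4 kN
  M_A = M₀b(2a-b)/L² = 10·6·(2·6-6)/12² = 5/2 kN·m
  R_B = -6M₀ab/L³ = -6·10·6·6/12³ = -5/4 kN
  M_B = M₀a(2b-a)/L² = 10·6·(2·6-6)/12² = 5/2 kN·m
Load 2 — point force P=12 kN at a=36/5 m (b=L-a=24/5):
  R_A = Pb²(3a+b)/L³ = 12·(24/5)²·(3·(36/5)+(24/5))/12³ = 528/125 kN
  M_A = Pab²/L² = 12·(36/5)·(24/5)²/12² = 1728/125 kN·m
  R_B = Pa²(a+3b)/L³ = 12·(36/5)²·((36/5)+3·(24/5))/12³ = 972/125 kN
  M_B = -Pa²b/L² = -12·(36/5)²·(24/5)/12² = -2592/125 kN·m
Load 3 — triangular load w₀=8 kN/m (0→w₀ over full span):
  R_A = 3w₀L/20 = 3·8·12/20 = 72/5 kN
  M_A = w₀L²/30 = 8·12²/30 = 192/5 kN·m
  R_B = 7w₀L/20 = 7·8·12/20 = 168/5 kN
  M_B = -w₀L²/20 = -8·12²/20 = -288/5 kN·m
Load 4 — applied couple M₀=11 kN·m at a=24/5 m (b=L-a=36/5):
  R_A = 6M₀ab/L³ = 6·11·(24/5)·(36/5)/12³ = 33/25 kN
  M_A = M₀b(2a-b)/L² = 11·(36/5)·(2·(24/5)-(36/5))/12² = 33/25 kN·m
  R_B = -6M₀ab/L³ = -6·11·(24/5)·(36/5)/12³ = -33/25 kN
  M_B = M₀a(2b-a)/L² = 11·(24/5)·(2·(36/5)-(24/5))/12² = 88/25 kN·m
Superposition: R_A = 10597/500 kN, M_A = 14011/250 kN·m, R_B = 19403/500 kN, M_B = -18079/250 kN·m

R_A = 10597/500 kN, M_A = 14011/250 kN·m, R_B = 19403/500 kN, M_B = -18079/250 kN·m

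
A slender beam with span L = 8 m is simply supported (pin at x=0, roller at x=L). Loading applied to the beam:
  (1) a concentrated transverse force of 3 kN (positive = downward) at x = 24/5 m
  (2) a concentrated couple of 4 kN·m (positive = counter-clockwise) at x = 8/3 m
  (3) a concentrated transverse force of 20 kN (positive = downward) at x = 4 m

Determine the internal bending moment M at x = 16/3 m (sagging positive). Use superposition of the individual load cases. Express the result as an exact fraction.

Load 1 — point force P=3 kN at a=24/5 m (b=L-a=16/5):
  M_1 = Pa(L-x)/L  [x>a] = 3·(24/5)·(8-(16/3))/8 = 24/5 kN·m
Load 2 — applied couple M₀=4 kN·m at a=8/3 m (b=L-a=16/3):
  M_2 = M₀x/L - M₀  [x>a] = 4·(16/3)/8 - 4 = -4/3 kN·m
Load 3 — point force P=20 kN at a=4 m (b=L-a=4):
  M_3 = Pa(L-x)/L  [x>a] = 20·4·(8-(16/3))/8 = 80/3 kN·m
Superposition: M = Σ M_i = 452/15 kN·m ≈ 30.133333 kN·m

M(16/3) = 452/15 kN·m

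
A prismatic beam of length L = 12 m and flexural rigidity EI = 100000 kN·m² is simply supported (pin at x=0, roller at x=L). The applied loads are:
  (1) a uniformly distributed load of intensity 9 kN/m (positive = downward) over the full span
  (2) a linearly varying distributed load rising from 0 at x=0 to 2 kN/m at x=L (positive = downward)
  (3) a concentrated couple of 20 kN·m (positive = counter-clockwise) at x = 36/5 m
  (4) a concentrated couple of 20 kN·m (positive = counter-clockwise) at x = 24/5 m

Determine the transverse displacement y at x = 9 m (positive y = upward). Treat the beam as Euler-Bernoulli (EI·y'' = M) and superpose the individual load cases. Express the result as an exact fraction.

y(9) = -151551/8000000 m

Load 1 — uniform load w=9 kN/m over full span:
  y_1 = -wx(L³-2Lx²+x³)/(24EI) = -9·9·(12³-2·12·9²+9³)/(24·100000) = -13851/800000 m
Load 2 — triangular load w₀=2 kN/m (0→w₀ over full span):
  y_2 = -w₀x(7L⁴-10L²x²+3x⁴)/(360LEI) = -2·9·(7·12⁴-10·12²·9²+3·9⁴)/(360·12·100000) = -3213/1600000 m
Load 3 — applied couple M₀=20 kN·m at a=36/5 m (b=L-a=24/5):
  y_3 = (M₀x³/(6L)-M₀(x-a)²/2+C₁x)/EI  [x>a] with C₁=M₀(3b²-L²)/(6L)=-104/5 = (20·9³/(6·12)-20·(9-(36/5))²/2+(-104/5)·9)/100000 = -171/1000000 m
Load 4 — applied couple M₀=20 kN·m at a=24/5 m (b=L-a=36/5):
  y_4 = (M₀x³/(6L)-M₀(x-a)²/2+C₁x)/EI  [x>a] with C₁=M₀(3b²-L²)/(6L)=16/5 = (20·9³/(6·12)-20·(9-(24/5))²/2+(16/5)·9)/100000 = 549/1000000 m
Superposition: y = Σ y_i = -151551/8000000 m ≈ -0.018944 m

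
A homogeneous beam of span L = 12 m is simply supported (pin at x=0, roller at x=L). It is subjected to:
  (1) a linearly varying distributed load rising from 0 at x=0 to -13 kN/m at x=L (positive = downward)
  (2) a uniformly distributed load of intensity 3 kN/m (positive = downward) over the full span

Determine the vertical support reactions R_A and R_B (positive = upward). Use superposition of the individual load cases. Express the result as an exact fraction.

Load 1 — triangular load w₀=-13 kN/m (0→w₀ over full span):
  R_A = w₀L/6 = (-13)·12/6 = -26 kN
  R_B = w₀L/3 = (-13)·12/3 = -52 kN
Load 2 — uniform load w=3 kN/m over full span:
  R_A = wL/2 = 3·12/2 = 18 kN
  R_B = wL/2 = 3·12/2 = 18 kN
Superposition: R_A = -8 kN, R_B = -34 kN

R_A = -8 kN, R_B = -34 kN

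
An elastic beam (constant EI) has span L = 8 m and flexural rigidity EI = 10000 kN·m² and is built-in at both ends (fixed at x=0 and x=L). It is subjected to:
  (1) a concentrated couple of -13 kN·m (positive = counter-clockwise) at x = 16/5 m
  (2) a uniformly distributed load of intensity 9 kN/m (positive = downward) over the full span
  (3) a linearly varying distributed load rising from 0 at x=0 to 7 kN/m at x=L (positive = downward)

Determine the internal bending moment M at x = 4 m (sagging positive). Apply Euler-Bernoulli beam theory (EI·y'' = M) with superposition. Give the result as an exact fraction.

Load 1 — applied couple M₀=-13 kN·m at a=16/5 m (b=L-a=24/5):
  M_1 = R_Ax - M_A - M₀  [x>a] with R_A=-117/50, M_A=-39/25 = (-117/50)·4 - (-39/25) - (-13) = 26/5 kN·m
Load 2 — uniform load w=9 kN/m over full span:
  M_2 = wLx/2 - wL²/12 - wx²/2 = 9·8·4/2 - 9·8²/12 - 9·4²/2 = 24 kN·m
Load 3 — triangular load w₀=7 kN/m (0→w₀ over full span):
  M_3 = 3w₀Lx/20 - w₀L²/30 - w₀x³/(6L) = 3·7·8·4/20 - 7·8²/30 - 7·4³/(6·8) = 28/3 kN·m
Superposition: M = Σ M_i = 578/15 kN·m ≈ 38.533333 kN·m

M(4) = 578/15 kN·m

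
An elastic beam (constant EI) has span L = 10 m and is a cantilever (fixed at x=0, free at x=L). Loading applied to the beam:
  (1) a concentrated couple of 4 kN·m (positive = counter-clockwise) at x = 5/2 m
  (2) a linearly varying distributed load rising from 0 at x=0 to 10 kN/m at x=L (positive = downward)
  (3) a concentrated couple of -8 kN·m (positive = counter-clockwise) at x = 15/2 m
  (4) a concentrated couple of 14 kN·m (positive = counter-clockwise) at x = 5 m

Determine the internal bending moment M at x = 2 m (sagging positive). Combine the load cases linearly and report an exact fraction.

Load 1 — applied couple M₀=4 kN·m at a=5/2 m (b=L-a=15/2):
  M_1 = M₀  [x≤a] = 4 = 4 kN·m
Load 2 — triangular load w₀=10 kN/m (0→w₀ over full span):
  M_2 = w₀Lx/2 - w₀L²/3 - w₀x³/(6L) = 10·10·2/2 - 10·10²/3 - 10·2³/(6·10) = -704/3 kN·m
Load 3 — applied couple M₀=-8 kN·m at a=15/2 m (b=L-a=5/2):
  M_3 = M₀  [x≤a] = (-8) = -8 kN·m
Load 4 — applied couple M₀=14 kN·m at a=5 m (b=L-a=5):
  M_4 = M₀  [x≤a] = 14 = 14 kN·m
Superposition: M = Σ M_i = -674/3 kN·m ≈ -224.666667 kN·m

M(2) = -674/3 kN·m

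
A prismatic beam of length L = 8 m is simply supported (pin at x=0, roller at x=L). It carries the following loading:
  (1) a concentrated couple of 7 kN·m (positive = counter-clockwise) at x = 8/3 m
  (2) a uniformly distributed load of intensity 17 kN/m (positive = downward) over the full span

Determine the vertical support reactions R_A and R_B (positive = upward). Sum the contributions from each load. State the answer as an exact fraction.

R_A = 551/8 kN, R_B = 537/8 kN

Load 1 — applied couple M₀=7 kN·m at a=8/3 m (b=L-a=16/3):
  R_A = M₀/L = 7/8 kN
  R_B = -M₀/L = -7/8 kN
Load 2 — uniform load w=17 kN/m over full span:
  R_A = wL/2 = 17·8/2 = 68 kN
  R_B = wL/2 = 17·8/2 = 68 kN
Superposition: R_A = 551/8 kN, R_B = 537/8 kN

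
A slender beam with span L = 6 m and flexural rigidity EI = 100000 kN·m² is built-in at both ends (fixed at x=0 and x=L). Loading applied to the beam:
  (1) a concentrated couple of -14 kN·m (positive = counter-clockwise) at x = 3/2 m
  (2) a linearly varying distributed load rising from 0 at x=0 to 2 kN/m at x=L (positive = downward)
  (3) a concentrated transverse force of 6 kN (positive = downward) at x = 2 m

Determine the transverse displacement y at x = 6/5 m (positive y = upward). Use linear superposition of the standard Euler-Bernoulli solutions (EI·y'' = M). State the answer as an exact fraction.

Load 1 — applied couple M₀=-14 kN·m at a=3/2 m (b=L-a=9/2):
  y_1 = (R_Ax³/6 - M_Ax²/2)/EI  [x≤a] with R_A=-21/8, M_A=21/8 = ((-21/8)·(6/5)³/6 - (21/8)·(6/5)²/2)/100000 = -1323/50000000 m
Load 2 — triangular load w₀=2 kN/m (0→w₀ over full span):
  y_2 = -w₀x²(L-x)²(x+2L)/(120LEI) = -2·(6/5)²·(6-(6/5))²·((6/5)+2·6)/(120·6·100000) = -594/48828125 m
Load 3 — point force P=6 kN at a=2 m (b=L-a=4):
  y_3 = -Pb²x²(3aL-(3a+b)x)/(6L³EI)  [x≤a] = -6·4²·(6/5)²·(3·2·6-(3·2+4)·(6/5))/(6·6³·100000) = -2/78125 m
Superposition: y = Σ y_i = -401407/6250000000 m ≈ -0.000064 m

y(6/5) = -401407/6250000000 m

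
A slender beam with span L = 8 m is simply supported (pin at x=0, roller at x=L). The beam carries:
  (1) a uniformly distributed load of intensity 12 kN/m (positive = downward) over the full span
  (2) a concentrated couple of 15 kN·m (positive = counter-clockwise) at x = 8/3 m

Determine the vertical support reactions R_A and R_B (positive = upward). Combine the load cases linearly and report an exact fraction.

R_A = 399/8 kN, R_B = 369/8 kN

Load 1 — uniform load w=12 kN/m over full span:
  R_A = wL/2 = 12·8/2 = 48 kN
  R_B = wL/2 = 12·8/2 = 48 kN
Load 2 — applied couple M₀=15 kN·m at a=8/3 m (b=L-a=16/3):
  R_A = M₀/L = 15/8 kN
  R_B = -M₀/L = -15/8 kN
Superposition: R_A = 399/8 kN, R_B = 369/8 kN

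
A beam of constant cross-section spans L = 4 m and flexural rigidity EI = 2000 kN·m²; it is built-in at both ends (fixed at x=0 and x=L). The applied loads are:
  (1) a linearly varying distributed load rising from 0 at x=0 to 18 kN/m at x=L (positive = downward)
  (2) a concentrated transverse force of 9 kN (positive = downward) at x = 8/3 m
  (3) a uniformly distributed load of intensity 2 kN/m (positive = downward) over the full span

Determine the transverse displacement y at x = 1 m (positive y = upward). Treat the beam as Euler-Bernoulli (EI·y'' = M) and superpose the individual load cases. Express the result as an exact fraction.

Load 1 — triangular load w₀=18 kN/m (0→w₀ over full span):
  y_1 = -w₀x²(L-x)²(x+2L)/(120LEI) = -18·1²·(4-1)²·(1+2·4)/(120·4·2000) = -243/160000 m
Load 2 — point force P=9 kN at a=8/3 m (b=L-a=4/3):
  y_2 = -Pb²x²(3aL-(3a+b)x)/(6L³EI)  [x≤a] = -9·(4/3)²·1²·(3·(8/3)·4-(3·(8/3)+(4/3))·1)/(6·4³·2000) = -17/36000 m
Load 3 — uniform load w=2 kN/m over full span:
  y_3 = -wx²(L-x)²/(24EI) = -2·1²·(4-1)²/(24·2000) = -3/8000 m
Superposition: y = Σ y_i = -3407/1440000 m ≈ -0.002366 m

y(1) = -3407/1440000 m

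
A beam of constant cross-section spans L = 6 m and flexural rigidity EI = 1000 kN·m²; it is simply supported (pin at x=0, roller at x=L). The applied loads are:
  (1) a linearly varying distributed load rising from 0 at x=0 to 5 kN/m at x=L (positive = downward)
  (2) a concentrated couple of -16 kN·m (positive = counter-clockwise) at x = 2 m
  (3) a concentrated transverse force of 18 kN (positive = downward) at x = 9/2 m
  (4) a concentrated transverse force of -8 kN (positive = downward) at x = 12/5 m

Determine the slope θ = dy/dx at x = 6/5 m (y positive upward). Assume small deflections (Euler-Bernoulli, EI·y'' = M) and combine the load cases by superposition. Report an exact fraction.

Load 1 — triangular load w₀=5 kN/m (0→w₀ over full span):
  θ_1 = -w₀(7L⁴-30L²x²+15x⁴)/(360LEI) = -5·(7·6⁴-30·6²·(6/5)²+15·(6/5)⁴)/(360·6·1000) = -273/15625 rad
Load 2 — applied couple M₀=-16 kN·m at a=2 m (b=L-a=4):
  θ_2 = (M₀x²/(2L)+C₁)/EI  [x≤a] with C₁=M₀(3b²-L²)/(6L)=-16/3 = ((-16)·(6/5)²/(2·6)+(-16/3))/1000 = -68/9375 rad
Load 3 — point force P=18 kN at a=9/2 m (b=L-a=3/2):
  θ_3 = -Pb(L²-b²-3x²)/(6LEI)  [x≤a] = -18·(3/2)·(6²-(3/2)²-3·(6/5)²)/(6·6·1000) = -8829/400000 rad
Load 4 — point force P=-8 kN at a=12/5 m (b=L-a=18/5):
  θ_4 = -Pb(L²-b²-3x²)/(6LEI)  [x≤a] = -(-8)·(18/5)·(6²-(18/5)²-3·(6/5)²)/(6·6·1000) = 234/15625 rad
Superposition: θ = Σ θ_i = -190931/6000000 rad ≈ -0.031822 rad

θ(6/5) = -190931/6000000 rad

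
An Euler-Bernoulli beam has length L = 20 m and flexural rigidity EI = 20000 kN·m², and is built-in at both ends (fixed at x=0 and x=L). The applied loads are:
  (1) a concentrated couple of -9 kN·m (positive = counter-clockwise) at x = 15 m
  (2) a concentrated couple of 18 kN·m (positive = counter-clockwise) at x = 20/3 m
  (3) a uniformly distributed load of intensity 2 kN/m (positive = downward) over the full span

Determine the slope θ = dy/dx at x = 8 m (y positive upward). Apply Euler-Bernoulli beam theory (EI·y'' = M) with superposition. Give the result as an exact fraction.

Load 1 — applied couple M₀=-9 kN·m at a=15 m (b=L-a=5):
  θ_1 = (R_Ax²/2 - M_Ax)/EI  [x≤a] with R_A=-81/160, M_A=-45/16 = ((-81/160)·8²/2 - (-45/16)·8)/20000 = 63/200000 rad
Load 2 — applied couple M₀=18 kN·m at a=20/3 m (b=L-a=40/3):
  θ_2 = (R_Ax²/2 - M_Ax - M₀(x-a))/EI  [x>a] with R_A=6/5, M_A=0 = ((6/5)·8²/2 - 0·8 - 18·(8-(20/3)))/20000 = 9/12500 rad
Load 3 — uniform load w=2 kN/m over full span:
  θ_3 = -wx(L-x)(L-2x)/(12EI) = -2·8·(20-8)·(20-2·8)/(12·20000) = -2/625 rad
Superposition: θ = Σ θ_i = -433/200000 rad ≈ -0.002165 rad

θ(8) = -433/200000 rad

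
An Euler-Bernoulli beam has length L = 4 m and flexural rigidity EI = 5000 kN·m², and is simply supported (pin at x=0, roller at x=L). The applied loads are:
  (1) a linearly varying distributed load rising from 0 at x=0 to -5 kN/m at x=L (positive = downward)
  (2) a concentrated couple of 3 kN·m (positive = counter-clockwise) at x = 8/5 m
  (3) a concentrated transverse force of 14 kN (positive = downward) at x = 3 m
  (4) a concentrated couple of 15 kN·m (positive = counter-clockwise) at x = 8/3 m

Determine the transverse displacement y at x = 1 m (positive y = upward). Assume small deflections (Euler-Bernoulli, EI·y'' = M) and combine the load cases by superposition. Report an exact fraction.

Load 1 — triangular load w₀=-5 kN/m (0→w₀ over full span):
  y_1 = -w₀x(7L⁴-10L²x²+3x⁴)/(360LEI) = -(-5)·1·(7·4⁴-10·4²·1²+3·1⁴)/(360·4·5000) = 109/96000 m
Load 2 — applied couple M₀=3 kN·m at a=8/5 m (b=L-a=12/5):
  y_2 = (M₀x³/(6L)+C₁x)/EI  [x≤a] with C₁=M₀(3b²-L²)/(6L)=4/25 = (3·1³/(6·4)+(4/25)·1)/5000 = 57/1000000 m
Load 3 — point force P=14 kN at a=3 m (b=L-a=1):
  y_3 = -Pbx(L²-b²-x²)/(6LEI)  [x≤a] = -14·1·1·(4²-1²-1²)/(6·4·5000) = -49/30000 m
Load 4 — applied couple M₀=15 kN·m at a=8/3 m (b=L-a=4/3):
  y_4 = (M₀x³/(6L)+C₁x)/EI  [x≤a] with C₁=M₀(3b²-L²)/(6L)=-20/3 = (15·1³/(6·4)+(-20/3)·1)/5000 = -29/24000 m
Superposition: y = Σ y_i = -6597/4000000 m ≈ -0.001649 m

y(1) = -6597/4000000 m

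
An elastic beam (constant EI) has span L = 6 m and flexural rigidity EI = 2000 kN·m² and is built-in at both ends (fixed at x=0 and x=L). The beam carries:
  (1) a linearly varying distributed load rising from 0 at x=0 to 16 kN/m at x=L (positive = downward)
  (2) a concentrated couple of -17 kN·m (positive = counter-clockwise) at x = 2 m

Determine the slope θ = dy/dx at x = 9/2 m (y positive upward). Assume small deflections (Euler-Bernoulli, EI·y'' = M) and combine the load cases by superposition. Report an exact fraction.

Load 1 — triangular load w₀=16 kN/m (0→w₀ over full span):
  θ_1 = -w₀(2x(L-x)(L-2x)(x+2L)+x²(L-x)²)/(120LEI) = -16·(2·(9/2)·(6-(9/2))·(6-2·(9/2))·((9/2)+2·6)+(9/2)²·(6-(9/2))²)/(120·6·2000) = 1107/160000 rad
Load 2 — applied couple M₀=-17 kN·m at a=2 m (b=L-a=4):
  θ_2 = (R_Ax²/2 - M_Ax - M₀(x-a))/EI  [x>a] with R_A=-34/9, M_A=0 = ((-34/9)·(9/2)²/2 - 0·(9/2) - (-17)·((9/2)-2))/2000 = 17/8000 rad
Superposition: θ = Σ θ_i = 1447/160000 rad ≈ 0.009044 rad

θ(9/2) = 1447/160000 rad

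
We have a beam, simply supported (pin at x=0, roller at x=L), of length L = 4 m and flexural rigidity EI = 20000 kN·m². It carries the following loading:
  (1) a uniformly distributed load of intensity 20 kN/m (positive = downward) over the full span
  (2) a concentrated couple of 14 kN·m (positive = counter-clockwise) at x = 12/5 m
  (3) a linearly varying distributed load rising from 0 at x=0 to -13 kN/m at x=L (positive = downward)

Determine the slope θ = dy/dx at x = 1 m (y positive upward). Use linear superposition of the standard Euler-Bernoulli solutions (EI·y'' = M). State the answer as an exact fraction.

θ(1) = -200089/144000000 rad

Load 1 — uniform load w=20 kN/m over full span:
  θ_1 = -w(L³-6Lx²+4x³)/(24EI) = -20·(4³-6·4·1²+4·1³)/(24·20000) = -11/6000 rad
Load 2 — applied couple M₀=14 kN·m at a=12/5 m (b=L-a=8/5):
  θ_2 = (M₀x²/(2L)+C₁)/EI  [x≤a] with C₁=M₀(3b²-L²)/(6L)=-364/75 = (14·1²/(2·4)+(-364/75))/20000 = -931/6000000 rad
Load 3 — triangular load w₀=-13 kN/m (0→w₀ over full span):
  θ_3 = -w₀(7L⁴-30L²x²+15x⁴)/(360LEI) = -(-13)·(7·4⁴-30·4²·1²+15·1⁴)/(360·4·20000) = 17251/28800000 rad
Superposition: θ = Σ θ_i = -200089/144000000 rad ≈ -0.001390 rad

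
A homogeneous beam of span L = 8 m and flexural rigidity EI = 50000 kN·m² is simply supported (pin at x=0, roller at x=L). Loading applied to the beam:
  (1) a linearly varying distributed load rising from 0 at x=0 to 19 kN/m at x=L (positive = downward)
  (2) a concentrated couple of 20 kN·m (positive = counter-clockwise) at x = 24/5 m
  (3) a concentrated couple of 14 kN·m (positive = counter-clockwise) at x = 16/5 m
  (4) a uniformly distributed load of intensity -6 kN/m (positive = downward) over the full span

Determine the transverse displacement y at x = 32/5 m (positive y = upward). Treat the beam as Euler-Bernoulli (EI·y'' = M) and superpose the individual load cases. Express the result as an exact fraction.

Load 1 — triangular load w₀=19 kN/m (0→w₀ over full span):
  y_1 = -w₀x(7L⁴-10L²x²+3x⁴)/(360LEI) = -19·(32/5)·(7·8⁴-10·8²·(32/5)²+3·(32/5)⁴)/(360·8·50000) = -308864/48828125 m
Load 2 — applied couple M₀=20 kN·m at a=24/5 m (b=L-a=16/5):
  y_2 = (M₀x³/(6L)-M₀(x-a)²/2+C₁x)/EI  [x>a] with C₁=M₀(3b²-L²)/(6L)=-208/15 = (20·(32/5)³/(6·8)-20·((32/5)-(24/5))²/2+(-208/15)·(32/5))/50000 = -8/78125 m
Load 3 — applied couple M₀=14 kN·m at a=16/5 m (b=L-a=24/5):
  y_3 = (M₀x³/(6L)-M₀(x-a)²/2+C₁x)/EI  [x>a] with C₁=M₀(3b²-L²)/(6L)=112/75 = (14·(32/5)³/(6·8)-14·((32/5)-(16/5))²/2+(112/75)·(32/5))/50000 = 112/390625 m
Load 4 — uniform load w=-6 kN/m over full span:
  y_4 = -wx(L³-2Lx²+x³)/(24EI) = -(-6)·(32/5)·(8³-2·8·(32/5)²+(32/5)³)/(24·50000) = 7424/1953125 m
Superposition: y = Σ y_i = -114264/48828125 m ≈ -0.002340 m

y(32/5) = -114264/48828125 m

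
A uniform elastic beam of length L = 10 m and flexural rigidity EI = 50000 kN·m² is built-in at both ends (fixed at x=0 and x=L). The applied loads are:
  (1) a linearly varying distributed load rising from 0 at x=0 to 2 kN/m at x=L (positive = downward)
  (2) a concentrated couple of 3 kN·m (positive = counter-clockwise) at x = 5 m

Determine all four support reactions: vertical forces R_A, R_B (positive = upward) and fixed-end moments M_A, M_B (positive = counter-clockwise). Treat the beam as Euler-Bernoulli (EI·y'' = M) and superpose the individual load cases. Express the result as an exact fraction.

R_A = 69/20 kN, M_A = 89/12 kN·m, R_B = 131/20 kN, M_B = -37/4 kN·m

Load 1 — triangular load w₀=2 kN/m (0→w₀ over full span):
  R_A = 3w₀L/20 = 3·2·10/20 = 3 kN
  M_A = w₀L²/30 = 2·10²/30 = 20/3 kN·m
  R_B = 7w₀L/20 = 7·2·10/20 = 7 kN
  M_B = -w₀L²/20 = -2·10²/20 = -10 kN·m
Load 2 — applied couple M₀=3 kN·m at a=5 m (b=L-a=5):
  R_A = 6M₀ab/L³ = 6·3·5·5/10³ = 9/20 kN
  M_A = M₀b(2a-b)/L² = 3·5·(2·5-5)/10² = 3/4 kN·m
  R_B = -6M₀ab/L³ = -6·3·5·5/10³ = -9/20 kN
  M_B = M₀a(2b-a)/L² = 3·5·(2·5-5)/10² = 3/4 kN·m
Superposition: R_A = 69/20 kN, M_A = 89/12 kN·m, R_B = 131/20 kN, M_B = -37/4 kN·m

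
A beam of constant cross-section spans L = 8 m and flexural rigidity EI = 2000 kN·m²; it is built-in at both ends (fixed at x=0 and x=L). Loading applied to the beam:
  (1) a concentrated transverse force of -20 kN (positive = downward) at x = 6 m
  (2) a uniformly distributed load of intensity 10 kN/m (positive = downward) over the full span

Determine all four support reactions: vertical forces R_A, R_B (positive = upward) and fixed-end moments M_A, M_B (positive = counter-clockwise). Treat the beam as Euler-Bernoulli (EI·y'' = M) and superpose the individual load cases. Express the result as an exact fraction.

Load 1 — point force P=-20 kN at a=6 m (b=L-a=2):
  R_A = Pb²(3a+b)/L³ = (-20)·2²·(3·6+2)/8³ = -25/8 kN
  M_A = Pab²/L² = (-20)·6·2²/8² = -15/2 kN·m
  R_B = Pa²(a+3b)/L³ = (-20)·6²·(6+3·2)/8³ = -135/8 kN
  M_B = -Pa²b/L² = -(-20)·6²·2/8² = 45/2 kN·m
Load 2 — uniform load w=10 kN/m over full span:
  R_A = wL/2 = 10·8/2 = 40 kN
  M_A = wL²/12 = 10·8²/12 = 160/3 kN·m
  R_B = wL/2 = 10·8/2 = 40 kN
  M_B = -wL²/12 = -10·8²/12 = -160/3 kN·m
Superposition: R_A = 295/8 kN, M_A = 275/6 kN·m, R_B = 185/8 kN, M_B = -185/6 kN·m

R_A = 295/8 kN, M_A = 275/6 kN·m, R_B = 185/8 kN, M_B = -185/6 kN·m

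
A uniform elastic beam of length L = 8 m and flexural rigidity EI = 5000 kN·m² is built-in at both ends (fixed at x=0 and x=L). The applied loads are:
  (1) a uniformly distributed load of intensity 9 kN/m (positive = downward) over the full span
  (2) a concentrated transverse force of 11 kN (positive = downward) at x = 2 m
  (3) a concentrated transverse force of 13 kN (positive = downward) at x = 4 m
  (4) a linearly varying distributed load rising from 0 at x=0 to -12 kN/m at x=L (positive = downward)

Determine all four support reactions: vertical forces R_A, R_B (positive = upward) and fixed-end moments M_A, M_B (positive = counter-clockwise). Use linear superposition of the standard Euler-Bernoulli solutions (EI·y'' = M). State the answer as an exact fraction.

R_A = 5981/160 kN, M_A = 1911/40 kN·m, R_B = 1699/160 kN, M_B = -1069/40 kN·m

Load 1 — uniform load w=9 kN/m over full span:
  R_A = wL/2 = 9·8/2 = 36 kN
  M_A = wL²/12 = 9·8²/12 = 48 kN·m
  R_B = wL/2 = 9·8/2 = 36 kN
  M_B = -wL²/12 = -9·8²/12 = -48 kN·m
Load 2 — point force P=11 kN at a=2 m (b=L-a=6):
  R_A = Pb²(3a+b)/L³ = 11·6²·(3·2+6)/8³ = 297/32 kN
  M_A = Pab²/L² = 11·2·6²/8² = 99/8 kN·m
  R_B = Pa²(a+3b)/L³ = 11·2²·(2+3·6)/8³ = 55/32 kN
  M_B = -Pa²b/L² = -11·2²·6/8² = -33/8 kN·m
Load 3 — point force P=13 kN at a=4 m (b=L-a=4):
  R_A = Pb²(3a+b)/L³ = 13·4²·(3·4+4)/8³ = 13/2 kN
  M_A = Pab²/L² = 13·4·4²/8² = 13 kN·m
  R_B = Pa²(a+3b)/L³ = 13·4²·(4+3·4)/8³ = 13/2 kN
  M_B = -Pa²b/L² = -13·4²·4/8² = -13 kN·m
Load 4 — triangular load w₀=-12 kN/m (0→w₀ over full span):
  R_A = 3w₀L/20 = 3·(-12)·8/20 = -72/5 kN
  M_A = w₀L²/30 = (-12)·8²/30 = -128/5 kN·m
  R_B = 7w₀L/20 = 7·(-12)·8/20 = -168/5 kN
  M_B = -w₀L²/20 = -(-12)·8²/20 = 192/5 kN·m
Superposition: R_A = 5981/160 kN, M_A = 1911/40 kN·m, R_B = 1699/160 kN, M_B = -1069/40 kN·m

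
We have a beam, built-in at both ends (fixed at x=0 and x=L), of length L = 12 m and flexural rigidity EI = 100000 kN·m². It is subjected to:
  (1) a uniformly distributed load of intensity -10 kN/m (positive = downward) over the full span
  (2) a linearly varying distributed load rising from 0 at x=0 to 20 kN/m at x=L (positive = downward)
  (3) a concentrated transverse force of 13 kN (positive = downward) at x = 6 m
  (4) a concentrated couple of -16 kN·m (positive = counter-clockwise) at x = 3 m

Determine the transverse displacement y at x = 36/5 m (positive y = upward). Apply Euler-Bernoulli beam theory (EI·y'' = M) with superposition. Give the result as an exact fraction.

Load 1 — uniform load w=-10 kN/m over full span:
  y_1 = -wx²(L-x)²/(24EI) = -(-10)·(36/5)²·(12-(36/5))²/(24·100000) = 1944/390625 m
Load 2 — triangular load w₀=20 kN/m (0→w₀ over full span):
  y_2 = -w₀x²(L-x)²(x+2L)/(120LEI) = -20·(36/5)²·(12-(36/5))²·((36/5)+2·12)/(120·12·100000) = -50544/9765625 m
Load 3 — point force P=13 kN at a=6 m (b=L-a=6):
  y_3 = -Pa²(L-x)²(3bL-(3b+a)(L-x))/(6L³EI)  [x>a] = -13·6²·(12-(36/5))²·(3·6·12-(3·6+6)·(12-(36/5)))/(6·12³·100000) = -819/781250 m
Load 4 — applied couple M₀=-16 kN·m at a=3 m (b=L-a=9):
  y_4 = (R_Ax³/6 - M_Ax²/2 - M₀(x-a)²/2)/EI  [x>a] with R_A=-3/2, M_A=3 = ((-3/2)·(36/5)³/6 - 3·(36/5)²/2 - (-16)·((36/5)-3)²/2)/100000 = -117/390625 m
Superposition: y = Σ y_i = -30213/19531250 m ≈ -0.001547 m

y(36/5) = -30213/19531250 m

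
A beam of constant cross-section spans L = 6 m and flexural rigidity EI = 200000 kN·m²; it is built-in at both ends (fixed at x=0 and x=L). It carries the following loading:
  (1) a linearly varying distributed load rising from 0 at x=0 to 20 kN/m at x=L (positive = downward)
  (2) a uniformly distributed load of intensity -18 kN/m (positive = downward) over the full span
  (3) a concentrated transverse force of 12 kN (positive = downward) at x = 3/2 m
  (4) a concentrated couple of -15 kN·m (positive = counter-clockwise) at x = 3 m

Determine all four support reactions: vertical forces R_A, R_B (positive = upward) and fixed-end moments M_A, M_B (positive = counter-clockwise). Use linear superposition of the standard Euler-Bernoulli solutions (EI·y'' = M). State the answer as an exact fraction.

Load 1 — triangular load w₀=20 kN/m (0→w₀ over full span):
  R_A = 3w₀L/20 = 3·20·6/20 = 18 kN
  M_A = w₀L²/30 = 20·6²/30 = 24 kN·m
  R_B = 7w₀L/20 = 7·20·6/20 = 42 kN
  M_B = -w₀L²/20 = -20·6²/20 = -36 kN·m
Load 2 — uniform load w=-18 kN/m over full span:
  R_A = wL/2 = (-18)·6/2 = -54 kN
  M_A = wL²/12 = (-18)·6²/12 = -54 kN·m
  R_B = wL/2 = (-18)·6/2 = -54 kN
  M_B = -wL²/12 = -(-18)·6²/12 = 54 kN·m
Load 3 — point force P=12 kN at a=3/2 m (b=L-a=9/2):
  R_A = Pb²(3a+b)/L³ = 12·(9/2)²·(3·(3/2)+(9/2))/6³ = 81/8 kN
  M_A = Pab²/L² = 12·(3/2)·(9/2)²/6² = 81/8 kN·m
  R_B = Pa²(a+3b)/L³ = 12·(3/2)²·((3/2)+3·(9/2))/6³ = 15/8 kN
  M_B = -Pa²b/L² = -12·(3/2)²·(9/2)/6² = -27/8 kN·m
Load 4 — applied couple M₀=-15 kN·m at a=3 m (b=L-a=3):
  R_A = 6M₀ab/L³ = 6·(-15)·3·3/6³ = -15/4 kN
  M_A = M₀b(2a-b)/L² = (-15)·3·(2·3-3)/6² = -15/4 kN·m
  R_B = -6M₀ab/L³ = -6·(-15)·3·3/6³ = 15/4 kN
  M_B = M₀a(2b-a)/L² = (-15)·3·(2·3-3)/6² = -15/4 kN·m
Superposition: R_A = -237/8 kN, M_A = -189/8 kN·m, R_B = -51/8 kN, M_B = 87/8 kN·m

R_A = -237/8 kN, M_A = -189/8 kN·m, R_B = -51/8 kN, M_B = 87/8 kN·m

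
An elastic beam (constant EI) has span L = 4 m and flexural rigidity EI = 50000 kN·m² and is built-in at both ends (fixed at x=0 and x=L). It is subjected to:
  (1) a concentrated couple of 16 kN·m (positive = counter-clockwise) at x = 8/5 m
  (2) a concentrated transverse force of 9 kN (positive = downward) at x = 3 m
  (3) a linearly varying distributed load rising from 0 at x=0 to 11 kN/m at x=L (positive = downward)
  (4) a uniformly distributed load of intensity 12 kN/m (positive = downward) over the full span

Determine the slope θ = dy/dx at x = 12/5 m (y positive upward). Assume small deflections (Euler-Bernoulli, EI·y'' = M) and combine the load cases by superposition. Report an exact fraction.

θ(12/5) = 132/1953125 rad

Load 1 — applied couple M₀=16 kN·m at a=8/5 m (b=L-a=12/5):
  θ_1 = (R_Ax²/2 - M_Ax - M₀(x-a))/EI  [x>a] with R_A=144/25, M_A=48/25 = ((144/25)·(12/5)²/2 - (48/25)·(12/5) - 16·((12/5)-(8/5)))/50000 = -32/1953125 rad
Load 2 — point force P=9 kN at a=3 m (b=L-a=1):
  θ_2 = -Pb²x(2aL-(3a+b)x)/(2L³EI)  [x≤a] = -9·1²·(12/5)·(2·3·4-(3·3+1)·(12/5))/(2·4³·50000) = 0 rad
Load 3 — triangular load w₀=11 kN/m (0→w₀ over full span):
  θ_3 = -w₀(2x(L-x)(L-2x)(x+2L)+x²(L-x)²)/(120LEI) = -11·(2·(12/5)·(4-(12/5))·(4-2·(12/5))·((12/5)+2·4)+(12/5)²·(4-(12/5))²)/(120·4·50000) = 44/1953125 rad
Load 4 — uniform load w=12 kN/m over full span:
  θ_4 = -wx(L-x)(L-2x)/(12EI) = -12·(12/5)·(4-(12/5))·(4-2·(12/5))/(12·50000) = 24/390625 rad
Superposition: θ = Σ θ_i = 132/1953125 rad ≈ 0.000068 rad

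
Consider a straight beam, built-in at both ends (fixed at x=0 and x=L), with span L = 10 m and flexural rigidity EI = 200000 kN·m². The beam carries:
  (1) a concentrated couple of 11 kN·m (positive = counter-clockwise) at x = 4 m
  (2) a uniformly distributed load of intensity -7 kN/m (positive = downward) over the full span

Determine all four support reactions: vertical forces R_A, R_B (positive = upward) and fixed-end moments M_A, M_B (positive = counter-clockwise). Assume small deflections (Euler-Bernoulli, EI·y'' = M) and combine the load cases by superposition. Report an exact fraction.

R_A = -4177/125 kN, M_A = -4276/75 kN·m, R_B = -4573/125 kN, M_B = 4639/75 kN·m

Load 1 — applied couple M₀=11 kN·m at a=4 m (b=L-a=6):
  R_A = 6M₀ab/L³ = 6·11·4·6/10³ = 198/125 kN
  M_A = M₀b(2a-b)/L² = 11·6·(2·4-6)/10² = 33/25 kN·m
  R_B = -6M₀ab/L³ = -6·11·4·6/10³ = -198/125 kN
  M_B = M₀a(2b-a)/L² = 11·4·(2·6-4)/10² = 88/25 kN·m
Load 2 — uniform load w=-7 kN/m over full span:
  R_A = wL/2 = (-7)·10/2 = -35 kN
  M_A = wL²/12 = (-7)·10²/12 = -175/3 kN·m
  R_B = wL/2 = (-7)·10/2 = -35 kN
  M_B = -wL²/12 = -(-7)·10²/12 = 175/3 kN·m
Superposition: R_A = -4177/125 kN, M_A = -4276/75 kN·m, R_B = -4573/125 kN, M_B = 4639/75 kN·m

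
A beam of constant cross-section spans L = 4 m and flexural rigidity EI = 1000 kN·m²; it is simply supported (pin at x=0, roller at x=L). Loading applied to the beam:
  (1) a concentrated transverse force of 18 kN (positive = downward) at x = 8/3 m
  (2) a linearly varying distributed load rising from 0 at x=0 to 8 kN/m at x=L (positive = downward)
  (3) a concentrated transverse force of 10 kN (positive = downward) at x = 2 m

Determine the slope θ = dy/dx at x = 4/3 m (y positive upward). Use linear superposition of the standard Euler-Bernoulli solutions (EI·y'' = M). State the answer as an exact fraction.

Load 1 — point force P=18 kN at a=8/3 m (b=L-a=4/3):
  θ_1 = -Pb(L²-b²-3x²)/(6LEI)  [x≤a] = -18·(4/3)·(4²-(4/3)²-3·(4/3)²)/(6·4·1000) = -2/225 rad
Load 2 — triangular load w₀=8 kN/m (0→w₀ over full span):
  θ_2 = -w₀(7L⁴-30L²x²+15x⁴)/(360LEI) = -8·(7·4⁴-30·4²·(4/3)²+15·(4/3)⁴)/(360·4·1000) = -832/151875 rad
Load 3 — point force P=10 kN at a=2 m (b=L-a=2):
  θ_3 = -Pb(L²-b²-3x²)/(6LEI)  [x≤a] = -10·2·(4²-2²-3·(4/3)²)/(6·4·1000) = -1/180 rad
Superposition: θ = Σ θ_i = -12103/607500 rad ≈ -0.019923 rad

θ(4/3) = -12103/607500 rad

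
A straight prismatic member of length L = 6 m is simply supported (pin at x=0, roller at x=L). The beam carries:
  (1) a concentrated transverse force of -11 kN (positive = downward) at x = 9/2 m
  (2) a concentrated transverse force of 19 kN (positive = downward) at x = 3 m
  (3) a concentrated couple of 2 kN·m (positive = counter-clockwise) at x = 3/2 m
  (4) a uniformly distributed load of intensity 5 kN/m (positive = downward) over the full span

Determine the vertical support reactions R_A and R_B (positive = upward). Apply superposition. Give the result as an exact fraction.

Load 1 — point force P=-11 kN at a=9/2 m (b=L-a=3/2):
  R_A = Pb/L = (-11)·(3/2)/6 = -11/4 kN
  R_B = Pa/L = (-11)·(9/2)/6 = -33/4 kN
Load 2 — point force P=19 kN at a=3 m (b=L-a=3):
  R_A = Pb/L = 19·3/6 = 19/2 kN
  R_B = Pa/L = 19·3/6 = 19/2 kN
Load 3 — applied couple M₀=2 kN·m at a=3/2 m (b=L-a=9/2):
  R_A = M₀/L = 2/6 = 1/3 kN
  R_B = -M₀/L = -2/6 = -1/3 kN
Load 4 — uniform load w=5 kN/m over full span:
  R_A = wL/2 = 5·6/2 = 15 kN
  R_B = wL/2 = 5·6/2 = 15 kN
Superposition: R_A = 265/12 kN, R_B = 191/12 kN

R_A = 265/12 kN, R_B = 191/12 kN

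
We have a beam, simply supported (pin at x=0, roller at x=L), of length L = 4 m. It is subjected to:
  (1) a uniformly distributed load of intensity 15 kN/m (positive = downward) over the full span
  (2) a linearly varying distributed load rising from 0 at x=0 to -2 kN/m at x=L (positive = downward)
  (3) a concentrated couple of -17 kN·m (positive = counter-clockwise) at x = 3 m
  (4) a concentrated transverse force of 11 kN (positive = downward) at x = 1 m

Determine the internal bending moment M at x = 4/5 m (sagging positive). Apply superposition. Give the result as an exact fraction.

Load 1 — uniform load w=15 kN/m over full span:
  M_1 = wx(L-x)/2 = 15·(4/5)·(4-(4/5))/2 = 96/5 kN·m
Load 2 — triangular load w₀=-2 kN/m (0→w₀ over full span):
  M_2 = w₀Lx/6 - w₀x³/(6L) = (-2)·4·(4/5)/6 - (-2)·(4/5)³/(6·4) = -128/125 kN·m
Load 3 — applied couple M₀=-17 kN·m at a=3 m (b=L-a=1):
  M_3 = M₀x/L  [x≤a] = (-17)·(4/5)/4 = -17/5 kN·m
Load 4 — point force P=11 kN at a=1 m (b=L-a=3):
  M_4 = Pbx/L  [x≤a] = 11·3·(4/5)/4 = 33/5 kN·m
Superposition: M = Σ M_i = 2672/125 kN·m ≈ 21.376000 kN·m

M(4/5) = 2672/125 kN·m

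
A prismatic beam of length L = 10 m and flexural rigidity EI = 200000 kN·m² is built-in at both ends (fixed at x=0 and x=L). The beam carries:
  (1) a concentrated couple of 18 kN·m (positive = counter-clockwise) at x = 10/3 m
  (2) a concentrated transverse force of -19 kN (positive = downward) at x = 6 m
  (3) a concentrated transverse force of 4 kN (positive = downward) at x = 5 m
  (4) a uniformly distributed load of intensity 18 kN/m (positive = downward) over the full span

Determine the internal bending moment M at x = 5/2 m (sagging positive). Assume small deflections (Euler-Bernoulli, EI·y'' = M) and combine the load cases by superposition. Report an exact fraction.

Load 1 — applied couple M₀=18 kN·m at a=10/3 m (b=L-a=20/3):
  M_1 = R_Ax - M_A  [x≤a] with R_A=12/5, M_A=0 = (12/5)·(5/2) - 0 = 6 kN·m
Load 2 — point force P=-19 kN at a=6 m (b=L-a=4):
  M_2 = Pb²(3a+b)x/L³ - Pab²/L²  [x≤a] = (-19)·4²·(3·6+4)·(5/2)/10³ - (-19)·6·4²/10² = 38/25 kN·m
Load 3 — point force P=4 kN at a=5 m (b=L-a=5):
  M_3 = Pb²(3a+b)x/L³ - Pab²/L²  [x≤a] = 4·5²·(3·5+5)·(5/2)/10³ - 4·5·5²/10² = 0 kN·m
Load 4 — uniform load w=18 kN/m over full span:
  M_4 = wLx/2 - wL²/12 - wx²/2 = 18·10·(5/2)/2 - 18·10²/12 - 18·(5/2)²/2 = 75/4 kN·m
Superposition: M = Σ M_i = 2627/100 kN·m ≈ 26.270000 kN·m

M(5/2) = 2627/100 kN·m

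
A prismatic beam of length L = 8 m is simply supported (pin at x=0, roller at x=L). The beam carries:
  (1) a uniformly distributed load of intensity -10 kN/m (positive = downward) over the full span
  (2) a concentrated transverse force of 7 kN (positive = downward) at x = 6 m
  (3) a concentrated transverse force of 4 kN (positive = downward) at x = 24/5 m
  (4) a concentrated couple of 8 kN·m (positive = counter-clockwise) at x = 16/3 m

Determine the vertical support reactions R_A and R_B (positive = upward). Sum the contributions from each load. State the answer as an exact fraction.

R_A = -713/20 kN, R_B = -667/20 kN

Load 1 — uniform load w=-10 kN/m over full span:
  R_A = wL/2 = (-10)·8/2 = -40 kN
  R_B = wL/2 = (-10)·8/2 = -40 kN
Load 2 — point force P=7 kN at a=6 m (b=L-a=2):
  R_A = Pb/L = 7·2/8 = 7/4 kN
  R_B = Pa/L = 7·6/8 = 21/4 kN
Load 3 — point force P=4 kN at a=24/5 m (b=L-a=16/5):
  R_A = Pb/L = 4·(16/5)/8 = 8/5 kN
  R_B = Pa/L = 4·(24/5)/8 = 12/5 kN
Load 4 — applied couple M₀=8 kN·m at a=16/3 m (b=L-a=8/3):
  R_A = M₀/L = 8/8 = 1 kN
  R_B = -M₀/L = -8/8 = -1 kN
Superposition: R_A = -713/20 kN, R_B = -667/20 kN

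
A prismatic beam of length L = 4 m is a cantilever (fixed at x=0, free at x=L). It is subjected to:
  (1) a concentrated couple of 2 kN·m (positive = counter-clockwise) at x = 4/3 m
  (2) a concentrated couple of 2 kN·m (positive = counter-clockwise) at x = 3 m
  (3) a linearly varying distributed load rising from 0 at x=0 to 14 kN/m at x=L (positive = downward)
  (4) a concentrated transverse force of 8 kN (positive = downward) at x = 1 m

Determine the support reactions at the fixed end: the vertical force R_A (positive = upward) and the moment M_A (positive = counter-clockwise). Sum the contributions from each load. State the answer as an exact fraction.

Load 1 — applied couple M₀=2 kN·m at a=4/3 m (b=L-a=8/3):
  R_A = 0 kN
  M_A = -M₀ = -2 kN·m
Load 2 — applied couple M₀=2 kN·m at a=3 m (b=L-a=1):
  R_A = 0 kN
  M_A = -M₀ = -2 kN·m
Load 3 — triangular load w₀=14 kN/m (0→w₀ over full span):
  R_A = w₀L/2 = 14·4/2 = 28 kN
  M_A = w₀L²/3 = 14·4²/3 = 224/3 kN·m
Load 4 — point force P=8 kN at a=1 m (b=L-a=3):
  R_A = P = 8 kN
  M_A = Pa = 8·1 = 8 kN·m
Superposition: R_A = 36 kN, M_A = 236/3 kN·m

R_A = 36 kN, M_A = 236/3 kN·m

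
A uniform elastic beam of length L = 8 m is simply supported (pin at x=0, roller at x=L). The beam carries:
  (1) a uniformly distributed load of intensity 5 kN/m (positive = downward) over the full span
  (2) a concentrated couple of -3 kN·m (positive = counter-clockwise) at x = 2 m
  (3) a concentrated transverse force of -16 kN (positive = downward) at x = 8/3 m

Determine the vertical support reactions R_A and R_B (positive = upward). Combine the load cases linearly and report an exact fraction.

Load 1 — uniform load w=5 kN/m over full span:
  R_A = wL/2 = 5·8/2 = 20 kN
  R_B = wL/2 = 5·8/2 = 20 kN
Load 2 — applied couple M₀=-3 kN·m at a=2 m (b=L-a=6):
  R_A = M₀/L = (-3)/8 = -3/8 kN
  R_B = -M₀/L = -(-3)/8 = 3/8 kN
Load 3 — point force P=-16 kN at a=8/3 m (b=L-a=16/3):
  R_A = Pb/L = (-16)·(16/3)/8 = -32/3 kN
  R_B = Pa/L = (-16)·(8/3)/8 = -16/3 kN
Superposition: R_A = 215/24 kN, R_B = 361/24 kN

R_A = 215/24 kN, R_B = 361/24 kN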